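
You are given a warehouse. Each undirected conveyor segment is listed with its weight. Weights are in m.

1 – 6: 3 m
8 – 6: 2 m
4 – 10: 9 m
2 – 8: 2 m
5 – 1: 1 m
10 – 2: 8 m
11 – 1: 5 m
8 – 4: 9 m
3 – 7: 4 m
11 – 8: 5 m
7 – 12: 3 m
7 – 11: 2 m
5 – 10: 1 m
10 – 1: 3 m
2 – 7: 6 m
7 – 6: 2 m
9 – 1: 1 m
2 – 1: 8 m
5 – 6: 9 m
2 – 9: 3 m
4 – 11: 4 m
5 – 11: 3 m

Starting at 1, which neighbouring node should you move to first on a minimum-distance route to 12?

6

Compare a few routes:
1 - 11 - 7 - 12: 5+2+3 = 10
1 - 5 - 11 - 7 - 12: 1+3+2+3 = 9
1 - 6 - 7 - 12: 3+2+3 = 8
The minimum is 8 m via 1 - 6 - 7 - 12.
So from 1 the first move is to 6.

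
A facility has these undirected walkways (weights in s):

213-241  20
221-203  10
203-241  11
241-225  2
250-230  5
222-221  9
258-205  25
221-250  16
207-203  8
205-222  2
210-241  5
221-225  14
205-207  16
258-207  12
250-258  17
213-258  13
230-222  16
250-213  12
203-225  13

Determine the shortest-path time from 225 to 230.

Compare a few routes:
225–221–222–230: 14+9+16 = 39
225–241–213–250–230: 2+20+12+5 = 39
225–221–250–230: 14+16+5 = 35
The minimum is 35 s via 225–221–250–230.

35 s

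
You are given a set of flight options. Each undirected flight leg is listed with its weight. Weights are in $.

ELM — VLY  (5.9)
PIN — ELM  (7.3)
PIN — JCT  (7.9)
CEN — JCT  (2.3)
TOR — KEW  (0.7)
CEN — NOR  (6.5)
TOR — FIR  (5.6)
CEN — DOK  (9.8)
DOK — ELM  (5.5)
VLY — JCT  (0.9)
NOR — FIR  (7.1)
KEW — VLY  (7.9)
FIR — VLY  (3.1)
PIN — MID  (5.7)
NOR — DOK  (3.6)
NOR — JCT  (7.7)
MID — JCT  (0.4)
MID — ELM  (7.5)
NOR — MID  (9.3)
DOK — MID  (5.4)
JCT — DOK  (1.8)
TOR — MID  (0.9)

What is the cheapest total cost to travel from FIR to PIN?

Settle nodes by increasing distance from FIR:
FIR: 0
VLY: 3.1  (via FIR)
JCT: 4  (via VLY)
MID: 4.4  (via JCT)
TOR: 5.3  (via MID)
DOK: 5.8  (via JCT)
KEW: 6  (via TOR)
CEN: 6.3  (via JCT)
NOR: 7.1  (via FIR)
ELM: 9  (via VLY)
PIN: 10.1  (via MID)
Shortest route: FIR → VLY → JCT → MID → PIN = $10.1.

$10.1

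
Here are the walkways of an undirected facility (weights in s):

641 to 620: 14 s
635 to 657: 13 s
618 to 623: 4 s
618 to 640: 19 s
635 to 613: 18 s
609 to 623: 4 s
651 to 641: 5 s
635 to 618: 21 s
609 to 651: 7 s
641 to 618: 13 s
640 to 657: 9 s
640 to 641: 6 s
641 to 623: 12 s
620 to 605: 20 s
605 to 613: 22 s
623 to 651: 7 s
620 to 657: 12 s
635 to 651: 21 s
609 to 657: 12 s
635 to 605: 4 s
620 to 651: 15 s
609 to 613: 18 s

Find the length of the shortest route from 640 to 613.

Compare a few routes:
640–641–651–609–613: 6+5+7+18 = 36
640–641–651–623–609–613: 6+5+7+4+18 = 40
640–657–635–613: 9+13+18 = 40
640–657–609–613: 9+12+18 = 39
The minimum is 36 s via 640–641–651–609–613.

36 s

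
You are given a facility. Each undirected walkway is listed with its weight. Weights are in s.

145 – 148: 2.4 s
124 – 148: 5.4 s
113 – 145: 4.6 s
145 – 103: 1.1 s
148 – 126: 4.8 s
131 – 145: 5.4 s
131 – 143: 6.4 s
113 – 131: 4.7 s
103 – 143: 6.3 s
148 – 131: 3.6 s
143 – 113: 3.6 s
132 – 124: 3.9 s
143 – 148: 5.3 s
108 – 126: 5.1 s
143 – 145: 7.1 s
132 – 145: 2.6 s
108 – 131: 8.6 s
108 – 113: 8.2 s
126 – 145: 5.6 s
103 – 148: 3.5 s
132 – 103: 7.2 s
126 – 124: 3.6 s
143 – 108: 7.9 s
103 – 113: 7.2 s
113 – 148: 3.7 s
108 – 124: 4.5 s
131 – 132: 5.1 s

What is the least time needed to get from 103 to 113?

Running Dijkstra from 103:
103: 0
145: 1.1  (via 103)
148: 3.5  (via 103)
132: 3.7  (via 145)
113: 5.7  (via 145)
Shortest route: 103–145–113 = 5.7 s.

5.7 s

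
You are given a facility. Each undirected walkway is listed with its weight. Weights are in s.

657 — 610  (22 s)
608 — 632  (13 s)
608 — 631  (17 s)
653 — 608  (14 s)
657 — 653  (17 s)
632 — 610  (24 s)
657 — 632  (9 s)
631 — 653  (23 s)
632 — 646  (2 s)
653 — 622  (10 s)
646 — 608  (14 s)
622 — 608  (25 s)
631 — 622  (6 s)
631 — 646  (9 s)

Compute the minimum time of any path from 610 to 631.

Candidate routes:
610–657–632–646–631: 22+9+2+9 = 42
610–632–646–631: 24+2+9 = 35
The minimum is 35 s via 610–632–646–631.

35 s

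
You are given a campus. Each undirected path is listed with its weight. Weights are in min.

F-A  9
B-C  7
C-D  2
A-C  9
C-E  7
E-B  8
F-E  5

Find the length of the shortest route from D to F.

14 min

Shortest distances from D:
D: 0
C: 2  (via D)
B: 9  (via C)
E: 9  (via C)
A: 11  (via C)
F: 14  (via E)
Shortest route: D → C → E → F = 14 min.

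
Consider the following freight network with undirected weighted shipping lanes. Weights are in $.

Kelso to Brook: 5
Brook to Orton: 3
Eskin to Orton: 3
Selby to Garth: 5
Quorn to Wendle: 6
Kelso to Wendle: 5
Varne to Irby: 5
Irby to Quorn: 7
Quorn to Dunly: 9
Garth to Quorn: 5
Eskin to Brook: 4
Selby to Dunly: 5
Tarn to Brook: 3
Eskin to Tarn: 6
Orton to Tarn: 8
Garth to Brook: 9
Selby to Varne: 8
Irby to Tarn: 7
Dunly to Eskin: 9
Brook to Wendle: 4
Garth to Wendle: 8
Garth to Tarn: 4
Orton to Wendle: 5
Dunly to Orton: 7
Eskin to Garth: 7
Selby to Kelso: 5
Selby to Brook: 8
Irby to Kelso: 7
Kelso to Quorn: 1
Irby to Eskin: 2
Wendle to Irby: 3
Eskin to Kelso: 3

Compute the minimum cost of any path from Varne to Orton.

$10

Candidate routes:
Varne–Irby–Wendle–Orton: 5+3+5 = 13
Varne–Irby–Eskin–Orton: 5+2+3 = 10
Varne–Irby–Eskin–Brook–Orton: 5+2+4+3 = 14
The minimum is $10 via Varne–Irby–Eskin–Orton.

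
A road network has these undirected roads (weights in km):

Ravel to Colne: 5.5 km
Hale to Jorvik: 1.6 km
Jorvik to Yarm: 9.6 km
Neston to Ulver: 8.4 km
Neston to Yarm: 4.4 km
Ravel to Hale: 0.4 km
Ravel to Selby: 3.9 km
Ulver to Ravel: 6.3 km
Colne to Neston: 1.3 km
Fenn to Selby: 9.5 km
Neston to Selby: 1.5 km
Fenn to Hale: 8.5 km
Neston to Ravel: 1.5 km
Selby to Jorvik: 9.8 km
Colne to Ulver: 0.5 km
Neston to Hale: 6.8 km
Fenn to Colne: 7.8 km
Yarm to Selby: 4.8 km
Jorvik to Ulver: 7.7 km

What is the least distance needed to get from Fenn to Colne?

Compare a few routes:
Fenn → Colne: 7.8 = 7.8
Fenn → Hale → Ravel → Neston → Colne: 8.5+0.4+1.5+1.3 = 11.7
Fenn → Selby → Neston → Colne: 9.5+1.5+1.3 = 12.3
The minimum is 7.8 km via Fenn → Colne.

7.8 km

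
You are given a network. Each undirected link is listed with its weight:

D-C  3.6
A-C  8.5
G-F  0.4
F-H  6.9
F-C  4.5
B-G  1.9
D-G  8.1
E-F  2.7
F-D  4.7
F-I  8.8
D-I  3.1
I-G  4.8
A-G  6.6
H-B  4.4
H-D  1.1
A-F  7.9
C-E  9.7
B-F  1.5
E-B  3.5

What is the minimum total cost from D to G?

Shortest distances from D:
D: 0
H: 1.1  (via D)
I: 3.1  (via D)
C: 3.6  (via D)
F: 4.7  (via D)
G: 5.1  (via F)
Shortest route: D–F–G = 5.1.

5.1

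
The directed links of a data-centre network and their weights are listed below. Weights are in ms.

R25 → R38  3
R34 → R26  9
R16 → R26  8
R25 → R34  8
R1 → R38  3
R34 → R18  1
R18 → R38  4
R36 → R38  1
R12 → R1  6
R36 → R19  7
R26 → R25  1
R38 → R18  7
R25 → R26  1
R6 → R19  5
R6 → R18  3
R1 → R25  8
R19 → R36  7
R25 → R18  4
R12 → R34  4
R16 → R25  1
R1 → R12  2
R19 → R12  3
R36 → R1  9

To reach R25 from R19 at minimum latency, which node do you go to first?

R12

Compare a few routes:
R19 - R12 - R1 - R25: 3+6+8 = 17
R19 - R36 - R1 - R25: 7+9+8 = 24
R19 - R36 - R1 - R12 - R34 - R26 - R25: 7+9+2+4+9+1 = 32
The minimum is 17 ms via R19 - R12 - R1 - R25.
So from R19 the first move is to R12.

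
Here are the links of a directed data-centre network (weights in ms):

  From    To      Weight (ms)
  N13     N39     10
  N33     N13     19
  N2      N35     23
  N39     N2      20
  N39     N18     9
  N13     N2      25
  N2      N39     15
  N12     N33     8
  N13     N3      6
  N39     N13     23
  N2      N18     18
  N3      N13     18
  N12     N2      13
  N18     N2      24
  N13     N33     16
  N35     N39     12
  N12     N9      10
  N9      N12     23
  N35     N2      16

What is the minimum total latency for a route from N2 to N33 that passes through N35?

74 ms

Best N2 to N35: N2 → N35 costing 23
Shortest N35→N33: N35 → N39 → N13 → N33 = 51
Total via N35: 23 + 51 = 74 ms.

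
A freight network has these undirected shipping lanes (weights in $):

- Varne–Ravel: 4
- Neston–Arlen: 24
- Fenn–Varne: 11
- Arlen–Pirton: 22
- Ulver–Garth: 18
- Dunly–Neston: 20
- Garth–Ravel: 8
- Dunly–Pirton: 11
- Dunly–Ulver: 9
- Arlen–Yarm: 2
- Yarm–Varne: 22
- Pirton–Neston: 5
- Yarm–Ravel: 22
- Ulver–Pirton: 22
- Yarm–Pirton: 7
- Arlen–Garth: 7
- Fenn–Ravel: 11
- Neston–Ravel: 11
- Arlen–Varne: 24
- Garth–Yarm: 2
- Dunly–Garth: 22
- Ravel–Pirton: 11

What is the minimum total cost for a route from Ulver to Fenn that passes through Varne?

Best Ulver to Varne: Ulver → Garth → Ravel → Varne costing 30
Shortest Varne→Fenn: Varne → Fenn = 11
Total via Varne: 30 + 11 = $41.

$41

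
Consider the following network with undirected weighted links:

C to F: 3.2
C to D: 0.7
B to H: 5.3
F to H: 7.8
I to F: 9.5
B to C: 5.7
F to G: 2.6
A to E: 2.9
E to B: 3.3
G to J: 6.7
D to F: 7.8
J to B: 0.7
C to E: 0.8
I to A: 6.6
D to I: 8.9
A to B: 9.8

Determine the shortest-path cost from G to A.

9.5

Enumerating some paths:
G → J → B → E → A: 6.7+0.7+3.3+2.9 = 13.6
G → F → C → E → A: 2.6+3.2+0.8+2.9 = 9.5
Cheapest is G → F → C → E → A at 9.5.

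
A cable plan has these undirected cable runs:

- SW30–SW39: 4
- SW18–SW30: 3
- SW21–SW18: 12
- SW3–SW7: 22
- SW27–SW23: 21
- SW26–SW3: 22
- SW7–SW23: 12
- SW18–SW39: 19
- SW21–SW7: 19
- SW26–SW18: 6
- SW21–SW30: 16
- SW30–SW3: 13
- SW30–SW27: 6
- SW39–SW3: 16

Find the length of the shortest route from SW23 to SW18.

30

Compare a few routes:
SW23 → SW7 → SW21 → SW18: 12+19+12 = 43
SW23 → SW27 → SW30 → SW18: 21+6+3 = 30
Cheapest is SW23 → SW27 → SW30 → SW18 at 30.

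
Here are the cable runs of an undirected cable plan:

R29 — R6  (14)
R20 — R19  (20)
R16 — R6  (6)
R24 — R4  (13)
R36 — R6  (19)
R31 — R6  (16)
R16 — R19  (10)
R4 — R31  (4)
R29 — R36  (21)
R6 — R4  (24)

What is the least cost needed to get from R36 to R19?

35

Candidate routes:
R36–R6–R16–R19: 19+6+10 = 35
R36–R29–R6–R16–R19: 21+14+6+10 = 51
The minimum is 35 via R36–R6–R16–R19.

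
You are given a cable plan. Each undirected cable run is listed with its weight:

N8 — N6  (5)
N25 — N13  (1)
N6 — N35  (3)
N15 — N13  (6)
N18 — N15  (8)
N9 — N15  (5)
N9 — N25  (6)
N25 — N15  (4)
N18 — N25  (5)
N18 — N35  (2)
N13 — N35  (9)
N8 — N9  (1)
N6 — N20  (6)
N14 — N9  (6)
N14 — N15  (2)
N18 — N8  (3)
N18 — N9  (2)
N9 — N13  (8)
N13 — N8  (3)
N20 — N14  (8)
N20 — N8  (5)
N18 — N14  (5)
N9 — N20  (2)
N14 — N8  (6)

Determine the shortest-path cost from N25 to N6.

Running Dijkstra from N25:
N25: 0
N13: 1  (via N25)
N15: 4  (via N25)
N8: 4  (via N13)
N18: 5  (via N25)
N9: 5  (via N8)
N14: 6  (via N15)
N20: 7  (via N9)
N35: 7  (via N18)
N6: 9  (via N8)
Shortest route: N25 → N13 → N8 → N6 = 9.

9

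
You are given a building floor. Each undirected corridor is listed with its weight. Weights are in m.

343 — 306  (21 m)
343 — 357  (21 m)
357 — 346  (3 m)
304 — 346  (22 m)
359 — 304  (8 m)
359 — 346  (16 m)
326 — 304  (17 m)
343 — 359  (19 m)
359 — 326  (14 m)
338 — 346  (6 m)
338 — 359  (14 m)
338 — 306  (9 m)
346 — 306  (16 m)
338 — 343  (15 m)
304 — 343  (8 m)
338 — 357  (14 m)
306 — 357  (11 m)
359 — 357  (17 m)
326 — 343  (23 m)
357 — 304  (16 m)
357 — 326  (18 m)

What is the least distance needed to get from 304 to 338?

Running Dijkstra from 304:
304: 0
359: 8  (via 304)
343: 8  (via 304)
357: 16  (via 304)
326: 17  (via 304)
346: 19  (via 357)
338: 22  (via 359)
Shortest route: 304 → 359 → 338 = 22 m.

22 m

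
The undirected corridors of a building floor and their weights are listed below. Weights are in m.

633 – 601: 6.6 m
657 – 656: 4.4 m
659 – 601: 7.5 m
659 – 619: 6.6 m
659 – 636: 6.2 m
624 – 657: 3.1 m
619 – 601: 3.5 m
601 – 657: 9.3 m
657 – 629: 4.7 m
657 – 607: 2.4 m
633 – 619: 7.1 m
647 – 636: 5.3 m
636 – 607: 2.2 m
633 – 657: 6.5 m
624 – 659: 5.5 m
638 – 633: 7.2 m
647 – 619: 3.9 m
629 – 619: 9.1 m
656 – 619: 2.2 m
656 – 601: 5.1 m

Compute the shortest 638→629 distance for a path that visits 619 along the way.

23.4 m

Shortest 638→619: 638–633–619 = 14.3
Best 619 to 629: 619–629 costing 9.1
Total via 619: 14.3 + 9.1 = 23.4 m.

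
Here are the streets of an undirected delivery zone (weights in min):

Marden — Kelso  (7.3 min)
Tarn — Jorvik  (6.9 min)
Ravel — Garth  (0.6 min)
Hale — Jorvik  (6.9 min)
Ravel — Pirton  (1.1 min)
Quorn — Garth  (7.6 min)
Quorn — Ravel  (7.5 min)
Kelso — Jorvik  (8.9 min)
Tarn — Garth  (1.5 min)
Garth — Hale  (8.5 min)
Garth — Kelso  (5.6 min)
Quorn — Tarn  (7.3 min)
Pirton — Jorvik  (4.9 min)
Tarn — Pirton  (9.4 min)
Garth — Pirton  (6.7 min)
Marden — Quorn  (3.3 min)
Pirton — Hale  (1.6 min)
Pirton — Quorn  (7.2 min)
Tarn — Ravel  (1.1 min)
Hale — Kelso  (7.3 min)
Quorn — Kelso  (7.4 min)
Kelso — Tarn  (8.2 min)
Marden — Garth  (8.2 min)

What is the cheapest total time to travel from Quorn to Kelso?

7.4 min

Candidate routes:
Quorn → Kelso: 7.4 = 7.4
Quorn → Marden → Kelso: 3.3+7.3 = 10.6
Cheapest is Quorn → Kelso at 7.4 min.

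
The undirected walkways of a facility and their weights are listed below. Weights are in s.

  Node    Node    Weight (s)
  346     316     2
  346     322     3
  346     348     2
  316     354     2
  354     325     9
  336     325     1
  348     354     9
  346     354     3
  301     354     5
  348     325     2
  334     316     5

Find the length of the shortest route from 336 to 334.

12 s

Shortest distances from 336:
336: 0
325: 1  (via 336)
348: 3  (via 325)
346: 5  (via 348)
316: 7  (via 346)
354: 8  (via 346)
322: 8  (via 346)
334: 12  (via 316)
Shortest route: 336–325–348–346–316–334 = 12 s.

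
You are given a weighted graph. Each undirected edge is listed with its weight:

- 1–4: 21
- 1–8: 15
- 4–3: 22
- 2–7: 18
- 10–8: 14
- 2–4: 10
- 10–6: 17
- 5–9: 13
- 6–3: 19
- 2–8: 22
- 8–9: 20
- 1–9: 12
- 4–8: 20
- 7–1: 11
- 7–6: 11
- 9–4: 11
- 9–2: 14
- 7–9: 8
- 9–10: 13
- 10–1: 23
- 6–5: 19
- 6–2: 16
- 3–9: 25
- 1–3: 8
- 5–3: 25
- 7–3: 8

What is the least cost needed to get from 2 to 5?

27

Running Dijkstra from 2:
2: 0
4: 10  (via 2)
9: 14  (via 2)
6: 16  (via 2)
7: 18  (via 2)
8: 22  (via 2)
1: 26  (via 9)
3: 26  (via 7)
5: 27  (via 9)
Shortest route: 2–9–5 = 27.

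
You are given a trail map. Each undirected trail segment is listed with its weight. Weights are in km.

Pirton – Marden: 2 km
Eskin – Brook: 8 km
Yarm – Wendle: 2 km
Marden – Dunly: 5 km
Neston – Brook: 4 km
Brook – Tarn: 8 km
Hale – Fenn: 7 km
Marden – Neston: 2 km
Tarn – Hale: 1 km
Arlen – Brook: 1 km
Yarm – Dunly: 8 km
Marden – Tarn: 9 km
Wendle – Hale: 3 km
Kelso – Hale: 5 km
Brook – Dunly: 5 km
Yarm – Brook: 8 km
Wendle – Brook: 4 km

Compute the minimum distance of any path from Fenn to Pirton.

19 km

Settle nodes by increasing distance from Fenn:
Fenn: 0
Hale: 7  (via Fenn)
Tarn: 8  (via Hale)
Wendle: 10  (via Hale)
Yarm: 12  (via Wendle)
Kelso: 12  (via Hale)
Brook: 14  (via Wendle)
Arlen: 15  (via Brook)
Marden: 17  (via Tarn)
Neston: 18  (via Brook)
Pirton: 19  (via Marden)
Shortest route: Fenn–Hale–Tarn–Marden–Pirton = 19 km.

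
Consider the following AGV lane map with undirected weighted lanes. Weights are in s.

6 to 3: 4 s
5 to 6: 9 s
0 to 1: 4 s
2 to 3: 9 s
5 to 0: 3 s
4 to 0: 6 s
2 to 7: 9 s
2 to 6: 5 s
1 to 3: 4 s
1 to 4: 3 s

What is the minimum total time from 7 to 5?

Compare a few routes:
7 → 2 → 6 → 5: 9+5+9 = 23
7 → 2 → 3 → 1 → 0 → 5: 9+9+4+4+3 = 29
Cheapest is 7 → 2 → 6 → 5 at 23 s.

23 s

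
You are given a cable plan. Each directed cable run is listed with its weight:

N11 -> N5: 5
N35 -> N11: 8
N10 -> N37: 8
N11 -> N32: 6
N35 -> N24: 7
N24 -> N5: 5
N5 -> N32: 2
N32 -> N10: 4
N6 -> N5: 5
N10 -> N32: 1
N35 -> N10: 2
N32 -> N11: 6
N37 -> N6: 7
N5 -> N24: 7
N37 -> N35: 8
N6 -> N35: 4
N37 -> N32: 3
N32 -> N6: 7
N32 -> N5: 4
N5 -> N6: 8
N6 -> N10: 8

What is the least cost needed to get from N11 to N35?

Running Dijkstra from N11:
N11: 0
N5: 5  (via N11)
N32: 6  (via N11)
N10: 10  (via N32)
N24: 12  (via N5)
N6: 13  (via N5)
N35: 17  (via N6)
Shortest route: N11 → N5 → N6 → N35 = 17.

17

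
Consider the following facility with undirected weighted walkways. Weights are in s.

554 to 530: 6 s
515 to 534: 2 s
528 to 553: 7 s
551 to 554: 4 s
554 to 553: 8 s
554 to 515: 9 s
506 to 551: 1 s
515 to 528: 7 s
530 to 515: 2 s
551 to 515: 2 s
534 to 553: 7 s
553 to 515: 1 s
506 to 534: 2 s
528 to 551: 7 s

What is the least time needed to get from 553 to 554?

7 s

Compare a few routes:
553 → 515 → 530 → 554: 1+2+6 = 9
553 → 515 → 551 → 554: 1+2+4 = 7
553 → 554: 8 = 8
The minimum is 7 s via 553 → 515 → 551 → 554.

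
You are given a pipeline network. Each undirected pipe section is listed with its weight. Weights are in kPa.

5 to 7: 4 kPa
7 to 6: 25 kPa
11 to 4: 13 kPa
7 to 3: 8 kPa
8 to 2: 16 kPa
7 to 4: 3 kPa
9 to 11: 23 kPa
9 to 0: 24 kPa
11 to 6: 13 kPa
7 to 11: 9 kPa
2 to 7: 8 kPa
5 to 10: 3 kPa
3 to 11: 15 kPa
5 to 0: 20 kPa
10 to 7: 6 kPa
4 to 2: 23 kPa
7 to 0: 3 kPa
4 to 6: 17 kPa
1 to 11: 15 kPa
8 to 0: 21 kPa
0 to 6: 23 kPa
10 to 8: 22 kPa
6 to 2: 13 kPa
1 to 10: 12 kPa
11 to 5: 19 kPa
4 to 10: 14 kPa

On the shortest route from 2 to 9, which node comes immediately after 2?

Enumerating some paths:
2 - 7 - 11 - 9: 8+9+23 = 40
2 - 7 - 0 - 9: 8+3+24 = 35
2 - 7 - 4 - 11 - 9: 8+3+13+23 = 47
Cheapest is 2 - 7 - 0 - 9 at 35 kPa.
So from 2 the first move is to 7.

7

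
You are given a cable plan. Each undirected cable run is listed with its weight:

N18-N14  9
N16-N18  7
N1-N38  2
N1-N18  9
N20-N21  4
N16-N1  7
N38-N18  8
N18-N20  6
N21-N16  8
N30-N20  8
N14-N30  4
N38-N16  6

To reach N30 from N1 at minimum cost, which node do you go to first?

N18

Compare a few routes:
N1 → N18 → N20 → N30: 9+6+8 = 23
N1 → N38 → N18 → N20 → N30: 2+8+6+8 = 24
N1 → N18 → N14 → N30: 9+9+4 = 22
N1 → N38 → N18 → N14 → N30: 2+8+9+4 = 23
Cheapest is N1 → N18 → N14 → N30 at 22.
So from N1 the first move is to N18.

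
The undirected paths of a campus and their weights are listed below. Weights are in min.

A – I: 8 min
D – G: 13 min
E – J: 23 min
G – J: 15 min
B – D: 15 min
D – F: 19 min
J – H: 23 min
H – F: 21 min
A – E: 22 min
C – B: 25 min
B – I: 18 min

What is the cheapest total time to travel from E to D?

51 min

Settle nodes by increasing distance from E:
E: 0
A: 22  (via E)
J: 23  (via E)
I: 30  (via A)
G: 38  (via J)
H: 46  (via J)
B: 48  (via I)
D: 51  (via G)
Shortest route: E–J–G–D = 51 min.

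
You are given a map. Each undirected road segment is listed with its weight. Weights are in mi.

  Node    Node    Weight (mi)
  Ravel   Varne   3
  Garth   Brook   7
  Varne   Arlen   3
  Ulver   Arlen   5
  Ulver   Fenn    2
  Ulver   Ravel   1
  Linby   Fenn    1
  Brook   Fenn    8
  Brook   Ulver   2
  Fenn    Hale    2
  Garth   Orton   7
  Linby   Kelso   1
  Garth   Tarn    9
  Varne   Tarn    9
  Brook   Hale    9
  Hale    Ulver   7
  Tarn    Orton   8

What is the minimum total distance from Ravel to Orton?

17 mi

Enumerating some paths:
Ravel–Varne–Tarn–Orton: 3+9+8 = 20
Ravel–Ulver–Fenn–Brook–Garth–Orton: 1+2+8+7+7 = 25
Ravel–Ulver–Brook–Garth–Orton: 1+2+7+7 = 17
Ravel–Ulver–Arlen–Varne–Tarn–Orton: 1+5+3+9+8 = 26
Cheapest is Ravel–Ulver–Brook–Garth–Orton at 17 mi.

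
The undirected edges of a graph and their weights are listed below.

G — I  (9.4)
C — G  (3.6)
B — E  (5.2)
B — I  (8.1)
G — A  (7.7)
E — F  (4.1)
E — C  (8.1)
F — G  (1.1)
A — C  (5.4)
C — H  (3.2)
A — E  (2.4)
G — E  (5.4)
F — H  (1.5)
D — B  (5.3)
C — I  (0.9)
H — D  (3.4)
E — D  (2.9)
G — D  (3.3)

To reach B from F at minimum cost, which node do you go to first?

E

Enumerating some paths:
F - G - D - B: 1.1+3.3+5.3 = 9.7
F - E - B: 4.1+5.2 = 9.3
The minimum is 9.3 via F - E - B.
So from F the first move is to E.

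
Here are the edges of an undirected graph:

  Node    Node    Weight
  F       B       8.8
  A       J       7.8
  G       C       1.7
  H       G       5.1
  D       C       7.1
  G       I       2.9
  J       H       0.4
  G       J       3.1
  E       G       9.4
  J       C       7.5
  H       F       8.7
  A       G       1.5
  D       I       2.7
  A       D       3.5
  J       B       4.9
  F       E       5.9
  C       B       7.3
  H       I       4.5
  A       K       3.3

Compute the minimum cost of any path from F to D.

15.9

Shortest distances from F:
F: 0
E: 5.9  (via F)
H: 8.7  (via F)
B: 8.8  (via F)
J: 9.1  (via H)
G: 12.2  (via J)
I: 13.2  (via H)
A: 13.7  (via G)
C: 13.9  (via G)
D: 15.9  (via I)
Shortest route: F → H → I → D = 15.9.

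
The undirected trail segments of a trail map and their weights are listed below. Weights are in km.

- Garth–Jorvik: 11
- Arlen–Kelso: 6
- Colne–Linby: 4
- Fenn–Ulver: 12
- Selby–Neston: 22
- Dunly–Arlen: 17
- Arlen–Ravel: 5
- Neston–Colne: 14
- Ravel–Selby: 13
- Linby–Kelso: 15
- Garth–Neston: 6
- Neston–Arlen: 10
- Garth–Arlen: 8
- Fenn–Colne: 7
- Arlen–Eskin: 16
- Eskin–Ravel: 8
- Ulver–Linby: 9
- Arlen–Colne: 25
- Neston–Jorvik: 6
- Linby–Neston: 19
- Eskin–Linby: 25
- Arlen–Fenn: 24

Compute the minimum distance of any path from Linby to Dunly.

38 km

Candidate routes:
Linby → Kelso → Arlen → Dunly: 15+6+17 = 38
Linby → Neston → Arlen → Dunly: 19+10+17 = 46
Linby → Colne → Neston → Arlen → Dunly: 4+14+10+17 = 45
Linby → Colne → Arlen → Dunly: 4+25+17 = 46
The minimum is 38 km via Linby → Kelso → Arlen → Dunly.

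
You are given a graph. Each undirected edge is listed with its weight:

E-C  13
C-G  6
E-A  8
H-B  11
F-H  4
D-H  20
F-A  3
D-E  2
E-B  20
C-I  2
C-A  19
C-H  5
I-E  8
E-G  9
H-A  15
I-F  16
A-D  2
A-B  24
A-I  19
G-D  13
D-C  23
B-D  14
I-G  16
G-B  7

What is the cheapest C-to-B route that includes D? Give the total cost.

26

Best C to D: C → I → E → D costing 12
Shortest D→B: D → B = 14
Total via D: 12 + 14 = 26.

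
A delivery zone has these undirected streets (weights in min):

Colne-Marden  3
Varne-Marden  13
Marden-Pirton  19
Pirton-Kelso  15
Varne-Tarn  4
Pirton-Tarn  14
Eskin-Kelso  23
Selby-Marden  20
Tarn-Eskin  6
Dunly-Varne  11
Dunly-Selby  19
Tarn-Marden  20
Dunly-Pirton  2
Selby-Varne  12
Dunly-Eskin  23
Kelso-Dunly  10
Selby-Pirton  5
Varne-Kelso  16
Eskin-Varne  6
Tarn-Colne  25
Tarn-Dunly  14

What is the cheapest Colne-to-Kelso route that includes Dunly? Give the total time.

34 min

Shortest Colne→Dunly: Colne–Marden–Pirton–Dunly = 24
Best Dunly to Kelso: Dunly–Kelso costing 10
Total via Dunly: 24 + 10 = 34 min.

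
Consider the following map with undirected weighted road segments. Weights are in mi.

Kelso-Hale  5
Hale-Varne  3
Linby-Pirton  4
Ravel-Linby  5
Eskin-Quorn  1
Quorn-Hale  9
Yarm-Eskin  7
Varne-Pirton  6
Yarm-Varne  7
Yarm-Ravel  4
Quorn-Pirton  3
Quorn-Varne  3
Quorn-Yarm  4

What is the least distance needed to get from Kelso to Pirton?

Settle nodes by increasing distance from Kelso:
Kelso: 0
Hale: 5  (via Kelso)
Varne: 8  (via Hale)
Quorn: 11  (via Varne)
Eskin: 12  (via Quorn)
Pirton: 14  (via Varne)
Shortest route: Kelso–Hale–Varne–Pirton = 14 mi.

14 mi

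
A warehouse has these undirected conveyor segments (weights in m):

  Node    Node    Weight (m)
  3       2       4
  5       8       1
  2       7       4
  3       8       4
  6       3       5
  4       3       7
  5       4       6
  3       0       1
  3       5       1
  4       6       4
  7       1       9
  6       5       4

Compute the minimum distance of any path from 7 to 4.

15 m

Candidate routes:
7–2–3–4: 4+4+7 = 15
7–2–3–5–6–4: 4+4+1+4+4 = 17
The minimum is 15 m via 7–2–3–4.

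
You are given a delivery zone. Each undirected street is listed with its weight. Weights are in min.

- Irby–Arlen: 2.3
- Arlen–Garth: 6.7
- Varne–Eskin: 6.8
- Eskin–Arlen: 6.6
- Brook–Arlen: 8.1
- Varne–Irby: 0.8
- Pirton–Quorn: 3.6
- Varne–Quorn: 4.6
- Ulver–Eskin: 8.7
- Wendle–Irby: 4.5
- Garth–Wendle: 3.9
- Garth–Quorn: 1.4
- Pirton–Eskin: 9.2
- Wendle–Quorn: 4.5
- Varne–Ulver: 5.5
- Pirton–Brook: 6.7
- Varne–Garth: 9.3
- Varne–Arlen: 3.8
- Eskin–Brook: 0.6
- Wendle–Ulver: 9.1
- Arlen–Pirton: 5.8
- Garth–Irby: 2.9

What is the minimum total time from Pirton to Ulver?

Settle nodes by increasing distance from Pirton:
Pirton: 0
Quorn: 3.6  (via Pirton)
Garth: 5  (via Quorn)
Arlen: 5.8  (via Pirton)
Brook: 6.7  (via Pirton)
Eskin: 7.3  (via Brook)
Irby: 7.9  (via Garth)
Wendle: 8.1  (via Quorn)
Varne: 8.2  (via Quorn)
Ulver: 13.7  (via Varne)
Shortest route: Pirton–Quorn–Varne–Ulver = 13.7 min.

13.7 min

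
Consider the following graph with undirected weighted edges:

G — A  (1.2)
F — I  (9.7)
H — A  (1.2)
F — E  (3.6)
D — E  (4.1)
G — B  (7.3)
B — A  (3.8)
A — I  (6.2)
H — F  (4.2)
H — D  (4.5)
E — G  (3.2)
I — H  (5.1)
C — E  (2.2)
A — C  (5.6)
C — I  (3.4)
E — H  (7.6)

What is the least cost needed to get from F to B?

9.2

Compare a few routes:
F–H–A–B: 4.2+1.2+3.8 = 9.2
F–E–G–A–B: 3.6+3.2+1.2+3.8 = 11.8
F–H–A–G–B: 4.2+1.2+1.2+7.3 = 13.9
Cheapest is F–H–A–B at 9.2.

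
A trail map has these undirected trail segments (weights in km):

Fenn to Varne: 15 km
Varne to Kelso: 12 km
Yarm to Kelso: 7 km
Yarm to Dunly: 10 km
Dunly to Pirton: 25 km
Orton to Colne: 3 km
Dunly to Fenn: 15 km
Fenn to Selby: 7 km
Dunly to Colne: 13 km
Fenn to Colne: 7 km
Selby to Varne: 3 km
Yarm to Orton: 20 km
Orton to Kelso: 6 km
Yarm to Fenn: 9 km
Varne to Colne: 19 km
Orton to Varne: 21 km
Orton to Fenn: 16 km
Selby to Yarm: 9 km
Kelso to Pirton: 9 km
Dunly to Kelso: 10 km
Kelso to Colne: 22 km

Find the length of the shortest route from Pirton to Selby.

Running Dijkstra from Pirton:
Pirton: 0
Kelso: 9  (via Pirton)
Orton: 15  (via Kelso)
Yarm: 16  (via Kelso)
Colne: 18  (via Orton)
Dunly: 19  (via Kelso)
Varne: 21  (via Kelso)
Selby: 24  (via Varne)
Shortest route: Pirton → Kelso → Varne → Selby = 24 km.

24 km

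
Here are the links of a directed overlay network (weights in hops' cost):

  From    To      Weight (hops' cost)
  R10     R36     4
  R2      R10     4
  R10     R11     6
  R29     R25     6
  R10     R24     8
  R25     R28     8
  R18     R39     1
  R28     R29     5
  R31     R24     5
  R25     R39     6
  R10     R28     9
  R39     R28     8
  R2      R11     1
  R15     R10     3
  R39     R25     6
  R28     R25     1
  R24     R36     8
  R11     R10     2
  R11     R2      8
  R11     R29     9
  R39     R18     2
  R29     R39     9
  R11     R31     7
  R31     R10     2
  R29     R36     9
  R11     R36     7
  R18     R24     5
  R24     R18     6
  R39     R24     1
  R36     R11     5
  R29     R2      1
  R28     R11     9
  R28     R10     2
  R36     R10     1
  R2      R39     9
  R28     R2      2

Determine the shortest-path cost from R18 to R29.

14 hops' cost

Shortest distances from R18:
R18: 0
R39: 1  (via R18)
R24: 2  (via R39)
R25: 7  (via R39)
R28: 9  (via R39)
R36: 10  (via R24)
R10: 11  (via R28)
R2: 11  (via R28)
R11: 12  (via R2)
R29: 14  (via R28)
Shortest route: R18 → R39 → R28 → R29 = 14 hops' cost.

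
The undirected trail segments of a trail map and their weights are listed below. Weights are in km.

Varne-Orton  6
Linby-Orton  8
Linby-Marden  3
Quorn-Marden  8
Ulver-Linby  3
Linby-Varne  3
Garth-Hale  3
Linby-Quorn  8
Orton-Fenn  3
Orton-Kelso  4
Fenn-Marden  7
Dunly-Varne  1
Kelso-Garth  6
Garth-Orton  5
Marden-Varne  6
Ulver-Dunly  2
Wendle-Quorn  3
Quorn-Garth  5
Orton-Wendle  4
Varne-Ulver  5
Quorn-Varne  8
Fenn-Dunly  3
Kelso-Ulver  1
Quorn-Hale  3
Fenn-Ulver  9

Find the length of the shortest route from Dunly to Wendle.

10 km

Compare a few routes:
Dunly → Fenn → Orton → Wendle: 3+3+4 = 10
Dunly → Varne → Orton → Wendle: 1+6+4 = 11
The minimum is 10 km via Dunly → Fenn → Orton → Wendle.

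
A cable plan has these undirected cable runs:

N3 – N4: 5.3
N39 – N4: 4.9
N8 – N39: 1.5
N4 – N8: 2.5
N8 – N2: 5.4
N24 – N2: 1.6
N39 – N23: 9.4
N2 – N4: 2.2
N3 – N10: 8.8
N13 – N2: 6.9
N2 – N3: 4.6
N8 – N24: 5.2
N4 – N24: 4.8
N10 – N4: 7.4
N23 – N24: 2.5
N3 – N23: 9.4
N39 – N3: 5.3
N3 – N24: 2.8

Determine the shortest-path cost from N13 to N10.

16.5

Settle nodes by increasing distance from N13:
N13: 0
N2: 6.9  (via N13)
N24: 8.5  (via N2)
N4: 9.1  (via N2)
N23: 11  (via N24)
N3: 11.3  (via N24)
N8: 11.6  (via N4)
N39: 13.1  (via N8)
N10: 16.5  (via N4)
Shortest route: N13–N2–N4–N10 = 16.5.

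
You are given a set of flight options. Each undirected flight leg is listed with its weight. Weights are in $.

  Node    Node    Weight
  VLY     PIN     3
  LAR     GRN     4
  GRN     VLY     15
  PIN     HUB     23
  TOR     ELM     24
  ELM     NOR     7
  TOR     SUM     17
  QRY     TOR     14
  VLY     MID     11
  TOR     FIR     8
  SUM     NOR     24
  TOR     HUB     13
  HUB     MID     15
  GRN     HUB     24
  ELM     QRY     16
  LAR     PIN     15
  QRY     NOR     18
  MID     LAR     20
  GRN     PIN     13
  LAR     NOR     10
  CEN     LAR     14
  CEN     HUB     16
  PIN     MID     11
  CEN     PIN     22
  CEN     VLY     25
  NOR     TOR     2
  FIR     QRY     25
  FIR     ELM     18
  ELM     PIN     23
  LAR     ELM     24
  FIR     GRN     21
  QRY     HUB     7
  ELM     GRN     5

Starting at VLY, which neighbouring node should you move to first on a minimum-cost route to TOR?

GRN

Enumerating some paths:
VLY - GRN - ELM - NOR - TOR: 15+5+7+2 = 29
VLY - PIN - LAR - NOR - TOR: 3+15+10+2 = 30
The minimum is $29 via VLY - GRN - ELM - NOR - TOR.
So from VLY the first move is to GRN.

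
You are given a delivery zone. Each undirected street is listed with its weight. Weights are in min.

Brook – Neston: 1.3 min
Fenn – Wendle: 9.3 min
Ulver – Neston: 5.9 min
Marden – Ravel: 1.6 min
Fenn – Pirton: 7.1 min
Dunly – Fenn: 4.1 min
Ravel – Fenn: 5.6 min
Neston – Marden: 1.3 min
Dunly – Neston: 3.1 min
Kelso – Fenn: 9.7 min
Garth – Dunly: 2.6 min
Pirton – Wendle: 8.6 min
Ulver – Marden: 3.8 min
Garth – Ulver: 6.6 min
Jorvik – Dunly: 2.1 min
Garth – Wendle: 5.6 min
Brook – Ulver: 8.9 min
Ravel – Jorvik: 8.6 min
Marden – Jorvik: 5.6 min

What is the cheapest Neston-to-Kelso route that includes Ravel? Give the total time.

18.2 min

Best Neston to Ravel: Neston → Marden → Ravel costing 2.9
Shortest Ravel→Kelso: Ravel → Fenn → Kelso = 15.3
Total via Ravel: 2.9 + 15.3 = 18.2 min.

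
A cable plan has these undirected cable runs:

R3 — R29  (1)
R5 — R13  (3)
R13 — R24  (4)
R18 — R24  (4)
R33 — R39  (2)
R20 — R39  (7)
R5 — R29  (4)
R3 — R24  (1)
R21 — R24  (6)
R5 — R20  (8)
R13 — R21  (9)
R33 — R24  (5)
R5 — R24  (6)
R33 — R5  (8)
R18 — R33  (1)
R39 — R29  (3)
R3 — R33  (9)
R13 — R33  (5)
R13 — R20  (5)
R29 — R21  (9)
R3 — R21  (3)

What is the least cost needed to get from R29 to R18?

6

Candidate routes:
R29 → R3 → R24 → R18: 1+1+4 = 6
R29 → R3 → R24 → R33 → R18: 1+1+5+1 = 8
R29 → R3 → R33 → R18: 1+9+1 = 11
Cheapest is R29 → R3 → R24 → R18 at 6.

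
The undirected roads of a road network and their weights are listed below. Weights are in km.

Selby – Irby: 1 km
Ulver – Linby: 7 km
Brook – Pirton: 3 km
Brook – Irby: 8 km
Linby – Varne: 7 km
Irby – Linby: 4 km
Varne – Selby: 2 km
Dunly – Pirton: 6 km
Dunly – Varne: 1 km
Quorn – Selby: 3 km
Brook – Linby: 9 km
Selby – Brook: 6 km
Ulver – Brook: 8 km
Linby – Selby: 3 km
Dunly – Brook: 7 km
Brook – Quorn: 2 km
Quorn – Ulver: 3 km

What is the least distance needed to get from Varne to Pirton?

7 km

Running Dijkstra from Varne:
Varne: 0
Dunly: 1  (via Varne)
Selby: 2  (via Varne)
Irby: 3  (via Selby)
Linby: 5  (via Selby)
Quorn: 5  (via Selby)
Pirton: 7  (via Dunly)
Shortest route: Varne → Dunly → Pirton = 7 km.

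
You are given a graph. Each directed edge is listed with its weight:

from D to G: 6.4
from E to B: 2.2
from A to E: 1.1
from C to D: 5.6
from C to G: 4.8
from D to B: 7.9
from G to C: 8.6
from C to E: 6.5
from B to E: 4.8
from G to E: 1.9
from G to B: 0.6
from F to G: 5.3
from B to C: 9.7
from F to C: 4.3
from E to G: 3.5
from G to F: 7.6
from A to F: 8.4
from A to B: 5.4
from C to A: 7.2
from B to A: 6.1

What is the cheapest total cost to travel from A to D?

18.3

Candidate routes:
A → E → G → B → C → D: 1.1+3.5+0.6+9.7+5.6 = 20.5
A → E → G → C → D: 1.1+3.5+8.6+5.6 = 18.8
A → F → C → D: 8.4+4.3+5.6 = 18.3
A → E → B → C → D: 1.1+2.2+9.7+5.6 = 18.6
The minimum is 18.3 via A → F → C → D.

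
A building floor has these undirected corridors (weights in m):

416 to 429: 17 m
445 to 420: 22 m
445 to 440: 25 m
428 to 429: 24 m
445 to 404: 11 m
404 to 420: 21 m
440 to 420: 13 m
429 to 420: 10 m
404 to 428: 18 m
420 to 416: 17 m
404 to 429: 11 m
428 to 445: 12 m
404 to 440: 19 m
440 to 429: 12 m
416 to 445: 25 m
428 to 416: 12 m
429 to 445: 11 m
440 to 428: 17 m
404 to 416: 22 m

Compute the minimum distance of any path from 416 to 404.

22 m

Settle nodes by increasing distance from 416:
416: 0
428: 12  (via 416)
420: 17  (via 416)
429: 17  (via 416)
404: 22  (via 416)
Shortest route: 416 → 404 = 22 m.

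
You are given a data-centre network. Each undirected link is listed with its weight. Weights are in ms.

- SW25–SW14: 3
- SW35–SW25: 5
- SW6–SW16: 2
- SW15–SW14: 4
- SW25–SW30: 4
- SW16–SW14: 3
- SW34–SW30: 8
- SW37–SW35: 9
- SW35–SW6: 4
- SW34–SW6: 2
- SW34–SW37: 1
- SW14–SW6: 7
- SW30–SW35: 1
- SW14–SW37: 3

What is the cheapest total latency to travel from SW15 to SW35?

12 ms

Enumerating some paths:
SW15–SW14–SW6–SW35: 4+7+4 = 15
SW15–SW14–SW37–SW34–SW6–SW35: 4+3+1+2+4 = 14
SW15–SW14–SW25–SW35: 4+3+5 = 12
SW15–SW14–SW16–SW6–SW35: 4+3+2+4 = 13
Cheapest is SW15–SW14–SW25–SW35 at 12 ms.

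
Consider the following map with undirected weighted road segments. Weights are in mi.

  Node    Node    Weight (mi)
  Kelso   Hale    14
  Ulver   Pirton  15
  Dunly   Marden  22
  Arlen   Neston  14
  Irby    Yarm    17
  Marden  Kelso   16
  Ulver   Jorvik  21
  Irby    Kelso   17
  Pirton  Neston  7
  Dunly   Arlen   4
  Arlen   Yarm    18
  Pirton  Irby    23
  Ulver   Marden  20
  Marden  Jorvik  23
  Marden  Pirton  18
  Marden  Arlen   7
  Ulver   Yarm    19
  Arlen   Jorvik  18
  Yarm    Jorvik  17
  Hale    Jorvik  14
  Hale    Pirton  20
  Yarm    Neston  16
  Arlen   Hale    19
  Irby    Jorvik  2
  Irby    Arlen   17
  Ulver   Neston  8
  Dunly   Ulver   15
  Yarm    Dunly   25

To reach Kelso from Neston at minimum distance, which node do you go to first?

Compare a few routes:
Neston → Arlen → Marden → Kelso: 14+7+16 = 37
Neston → Pirton → Hale → Kelso: 7+20+14 = 41
Neston → Pirton → Marden → Kelso: 7+18+16 = 41
Neston → Ulver → Marden → Kelso: 8+20+16 = 44
The minimum is 37 mi via Neston → Arlen → Marden → Kelso.
So from Neston the first move is to Arlen.

Arlen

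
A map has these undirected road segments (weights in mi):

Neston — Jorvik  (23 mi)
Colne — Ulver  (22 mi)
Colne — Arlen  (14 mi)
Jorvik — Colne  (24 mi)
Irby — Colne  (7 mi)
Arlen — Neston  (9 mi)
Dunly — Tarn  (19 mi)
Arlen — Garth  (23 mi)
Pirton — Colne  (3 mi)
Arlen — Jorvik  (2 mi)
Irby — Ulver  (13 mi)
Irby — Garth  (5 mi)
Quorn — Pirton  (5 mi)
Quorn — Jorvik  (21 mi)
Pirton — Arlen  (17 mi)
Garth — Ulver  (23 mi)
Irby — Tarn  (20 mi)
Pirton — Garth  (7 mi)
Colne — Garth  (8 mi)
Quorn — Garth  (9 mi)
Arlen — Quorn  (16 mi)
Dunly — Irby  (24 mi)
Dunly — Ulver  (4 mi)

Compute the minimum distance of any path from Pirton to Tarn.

30 mi

Compare a few routes:
Pirton → Colne → Irby → Tarn: 3+7+20 = 30
Pirton → Garth → Irby → Tarn: 7+5+20 = 32
Cheapest is Pirton → Colne → Irby → Tarn at 30 mi.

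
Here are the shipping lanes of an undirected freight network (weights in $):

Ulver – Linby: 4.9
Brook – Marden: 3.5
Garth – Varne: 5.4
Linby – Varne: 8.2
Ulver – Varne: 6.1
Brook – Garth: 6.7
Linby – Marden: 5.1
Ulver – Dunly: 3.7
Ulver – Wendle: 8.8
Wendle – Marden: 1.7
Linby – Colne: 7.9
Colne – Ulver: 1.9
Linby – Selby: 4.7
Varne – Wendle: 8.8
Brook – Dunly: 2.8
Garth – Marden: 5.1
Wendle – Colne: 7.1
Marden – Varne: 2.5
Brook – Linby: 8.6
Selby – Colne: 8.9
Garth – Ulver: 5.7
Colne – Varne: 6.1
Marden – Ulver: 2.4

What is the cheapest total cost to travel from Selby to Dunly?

$13.3

Shortest distances from Selby:
Selby: 0
Linby: 4.7  (via Selby)
Colne: 8.9  (via Selby)
Ulver: 9.6  (via Linby)
Marden: 9.8  (via Linby)
Wendle: 11.5  (via Marden)
Varne: 12.3  (via Marden)
Dunly: 13.3  (via Ulver)
Shortest route: Selby–Linby–Ulver–Dunly = $13.3.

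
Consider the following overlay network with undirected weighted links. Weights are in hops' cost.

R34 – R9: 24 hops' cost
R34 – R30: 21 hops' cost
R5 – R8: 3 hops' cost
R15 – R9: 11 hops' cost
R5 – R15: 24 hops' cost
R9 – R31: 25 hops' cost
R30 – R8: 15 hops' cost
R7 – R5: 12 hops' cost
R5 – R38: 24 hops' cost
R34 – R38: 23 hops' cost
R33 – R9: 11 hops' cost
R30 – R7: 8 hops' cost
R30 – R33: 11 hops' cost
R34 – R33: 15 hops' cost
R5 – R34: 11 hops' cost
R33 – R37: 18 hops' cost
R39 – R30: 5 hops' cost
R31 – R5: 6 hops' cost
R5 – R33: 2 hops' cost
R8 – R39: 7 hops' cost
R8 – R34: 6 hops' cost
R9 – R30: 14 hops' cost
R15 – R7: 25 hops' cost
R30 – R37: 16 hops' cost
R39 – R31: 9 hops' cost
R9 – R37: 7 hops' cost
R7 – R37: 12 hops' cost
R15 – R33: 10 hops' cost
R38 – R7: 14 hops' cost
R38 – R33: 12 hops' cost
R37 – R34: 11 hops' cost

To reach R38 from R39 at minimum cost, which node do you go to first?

R8

Enumerating some paths:
R39 → R8 → R5 → R33 → R38: 7+3+2+12 = 24
R39 → R30 → R7 → R38: 5+8+14 = 27
Cheapest is R39 → R8 → R5 → R33 → R38 at 24 hops' cost.
So from R39 the first move is to R8.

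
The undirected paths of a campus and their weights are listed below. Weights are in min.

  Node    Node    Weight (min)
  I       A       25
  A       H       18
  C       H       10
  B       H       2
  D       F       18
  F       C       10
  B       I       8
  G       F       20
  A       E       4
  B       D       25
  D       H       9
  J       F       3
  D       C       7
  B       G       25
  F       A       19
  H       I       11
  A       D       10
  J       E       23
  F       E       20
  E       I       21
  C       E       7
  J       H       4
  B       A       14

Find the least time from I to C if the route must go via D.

26 min

Best I to D: I–B–H–D costing 19
Shortest D→C: D–C = 7
Total via D: 19 + 7 = 26 min.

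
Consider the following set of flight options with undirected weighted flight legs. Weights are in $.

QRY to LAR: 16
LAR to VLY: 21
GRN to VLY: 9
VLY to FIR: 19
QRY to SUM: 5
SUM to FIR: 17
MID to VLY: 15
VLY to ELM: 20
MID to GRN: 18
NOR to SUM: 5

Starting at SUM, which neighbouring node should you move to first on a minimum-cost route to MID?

FIR

Compare a few routes:
SUM–FIR–VLY–MID: 17+19+15 = 51
SUM–QRY–LAR–VLY–MID: 5+16+21+15 = 57
The minimum is $51 via SUM–FIR–VLY–MID.
So from SUM the first move is to FIR.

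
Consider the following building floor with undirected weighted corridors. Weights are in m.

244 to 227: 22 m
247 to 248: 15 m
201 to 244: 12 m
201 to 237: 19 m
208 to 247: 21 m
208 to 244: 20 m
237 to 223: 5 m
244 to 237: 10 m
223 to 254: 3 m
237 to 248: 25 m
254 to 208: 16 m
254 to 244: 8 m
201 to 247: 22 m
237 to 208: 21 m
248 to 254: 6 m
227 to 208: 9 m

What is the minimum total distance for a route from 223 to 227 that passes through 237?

35 m

Best 223 to 237: 223–237 costing 5
Shortest 237→227: 237–208–227 = 30
Total via 237: 5 + 30 = 35 m.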